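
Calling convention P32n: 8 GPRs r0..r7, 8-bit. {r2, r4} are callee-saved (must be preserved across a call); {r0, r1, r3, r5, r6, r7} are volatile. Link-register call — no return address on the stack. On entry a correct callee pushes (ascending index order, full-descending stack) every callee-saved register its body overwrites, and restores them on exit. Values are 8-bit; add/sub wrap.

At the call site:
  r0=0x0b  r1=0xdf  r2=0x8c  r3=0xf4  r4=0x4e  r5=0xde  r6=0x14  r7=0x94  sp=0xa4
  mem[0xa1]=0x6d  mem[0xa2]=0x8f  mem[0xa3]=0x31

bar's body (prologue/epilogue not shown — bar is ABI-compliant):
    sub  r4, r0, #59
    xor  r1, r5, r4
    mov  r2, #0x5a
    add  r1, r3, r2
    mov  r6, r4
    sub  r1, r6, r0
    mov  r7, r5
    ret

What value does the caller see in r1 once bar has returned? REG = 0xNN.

REG = 0xc5

prologue: push r2 -> mem[0xa3]=0x8c, sp=0xa3
prologue: push r4 -> mem[0xa2]=0x4e, sp=0xa2
body[0] sub  r4, r0, #59 -> r4=0xd0
body[1] xor  r1, r5, r4 -> r1=0x0e
body[2] mov  r2, #0x5a -> r2=0x5a
body[3] add  r1, r3, r2 -> r1=0x4e
body[4] mov  r6, r4 -> r6=0xd0
body[5] sub  r1, r6, r0 -> r1=0xc5
body[6] mov  r7, r5 -> r7=0xde
epilogue: pop r4=0x4e, sp=0xa3
epilogue: pop r2=0x8c, sp=0xa4
r1 is caller-saved -> body value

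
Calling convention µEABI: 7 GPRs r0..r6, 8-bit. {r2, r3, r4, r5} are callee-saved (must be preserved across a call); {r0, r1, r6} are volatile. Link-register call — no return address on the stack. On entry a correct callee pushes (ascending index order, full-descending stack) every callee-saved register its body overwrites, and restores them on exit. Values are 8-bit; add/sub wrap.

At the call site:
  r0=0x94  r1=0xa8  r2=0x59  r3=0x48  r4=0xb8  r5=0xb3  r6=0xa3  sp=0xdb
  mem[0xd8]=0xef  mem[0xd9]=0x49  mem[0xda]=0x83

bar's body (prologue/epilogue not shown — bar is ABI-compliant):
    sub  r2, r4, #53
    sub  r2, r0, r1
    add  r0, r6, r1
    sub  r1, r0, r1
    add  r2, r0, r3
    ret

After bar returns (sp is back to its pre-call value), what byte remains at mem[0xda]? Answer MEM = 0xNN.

prologue: push r2 -> mem[0xda]=0x59, sp=0xda
body[0] sub  r2, r4, #53 -> r2=0x83
body[1] sub  r2, r0, r1 -> r2=0xec
body[2] add  r0, r6, r1 -> r0=0x4b
body[3] sub  r1, r0, r1 -> r1=0xa3
body[4] add  r2, r0, r3 -> r2=0x93
epilogue: pop r2=0x59, sp=0xdb
prologue pushed ['r2'] at ['0xda']

MEM = 0x59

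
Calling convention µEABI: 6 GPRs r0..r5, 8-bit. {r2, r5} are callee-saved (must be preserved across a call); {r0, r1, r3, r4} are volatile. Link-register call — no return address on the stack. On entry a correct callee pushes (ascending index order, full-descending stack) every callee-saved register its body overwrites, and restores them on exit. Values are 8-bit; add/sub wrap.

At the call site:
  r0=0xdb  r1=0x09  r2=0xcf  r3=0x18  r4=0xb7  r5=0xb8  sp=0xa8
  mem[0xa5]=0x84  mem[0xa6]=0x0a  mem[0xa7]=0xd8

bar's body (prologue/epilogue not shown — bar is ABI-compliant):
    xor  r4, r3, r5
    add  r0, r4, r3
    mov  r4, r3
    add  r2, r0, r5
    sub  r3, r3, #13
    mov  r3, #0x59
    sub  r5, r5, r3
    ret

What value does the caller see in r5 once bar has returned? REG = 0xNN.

prologue: push r2 → mem[0xa7]=0xcf, sp=0xa7
prologue: push r5 → mem[0xa6]=0xb8, sp=0xa6
body[0] xor  r4, r3, r5 → r4=0xa0
body[1] add  r0, r4, r3 → r0=0xb8
body[2] mov  r4, r3 → r4=0x18
body[3] add  r2, r0, r5 → r2=0x70
body[4] sub  r3, r3, #13 → r3=0x0b
body[5] mov  r3, #0x59 → r3=0x59
body[6] sub  r5, r5, r3 → r5=0x5f
epilogue: pop r5=0xb8, sp=0xa7
epilogue: pop r2=0xcf, sp=0xa8
r5 is callee-saved → restored

REG = 0xb8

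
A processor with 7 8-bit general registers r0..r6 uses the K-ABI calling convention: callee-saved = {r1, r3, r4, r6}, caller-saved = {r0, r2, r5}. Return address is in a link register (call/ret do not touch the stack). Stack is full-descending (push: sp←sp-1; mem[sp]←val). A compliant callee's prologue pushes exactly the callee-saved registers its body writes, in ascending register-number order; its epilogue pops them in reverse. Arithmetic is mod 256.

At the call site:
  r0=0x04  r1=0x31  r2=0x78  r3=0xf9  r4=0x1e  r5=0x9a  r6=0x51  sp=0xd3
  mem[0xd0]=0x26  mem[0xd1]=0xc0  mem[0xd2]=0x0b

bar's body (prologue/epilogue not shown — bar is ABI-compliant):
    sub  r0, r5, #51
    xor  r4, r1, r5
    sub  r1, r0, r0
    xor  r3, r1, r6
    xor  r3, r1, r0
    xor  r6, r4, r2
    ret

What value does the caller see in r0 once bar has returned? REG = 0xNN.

REG = 0x67

prologue: push r1 → mem[0xd2]=0x31, sp=0xd2
prologue: push r3 → mem[0xd1]=0xf9, sp=0xd1
prologue: push r4 → mem[0xd0]=0x1e, sp=0xd0
prologue: push r6 → mem[0xcf]=0x51, sp=0xcf
body[0] sub  r0, r5, #51 → r0=0x67
body[1] xor  r4, r1, r5 → r4=0xab
body[2] sub  r1, r0, r0 → r1=0x00
body[3] xor  r3, r1, r6 → r3=0x51
body[4] xor  r3, r1, r0 → r3=0x67
body[5] xor  r6, r4, r2 → r6=0xd3
epilogue: pop r6=0x51, sp=0xd0
epilogue: pop r4=0x1e, sp=0xd1
epilogue: pop r3=0xf9, sp=0xd2
epilogue: pop r1=0x31, sp=0xd3
r0 is caller-saved → body value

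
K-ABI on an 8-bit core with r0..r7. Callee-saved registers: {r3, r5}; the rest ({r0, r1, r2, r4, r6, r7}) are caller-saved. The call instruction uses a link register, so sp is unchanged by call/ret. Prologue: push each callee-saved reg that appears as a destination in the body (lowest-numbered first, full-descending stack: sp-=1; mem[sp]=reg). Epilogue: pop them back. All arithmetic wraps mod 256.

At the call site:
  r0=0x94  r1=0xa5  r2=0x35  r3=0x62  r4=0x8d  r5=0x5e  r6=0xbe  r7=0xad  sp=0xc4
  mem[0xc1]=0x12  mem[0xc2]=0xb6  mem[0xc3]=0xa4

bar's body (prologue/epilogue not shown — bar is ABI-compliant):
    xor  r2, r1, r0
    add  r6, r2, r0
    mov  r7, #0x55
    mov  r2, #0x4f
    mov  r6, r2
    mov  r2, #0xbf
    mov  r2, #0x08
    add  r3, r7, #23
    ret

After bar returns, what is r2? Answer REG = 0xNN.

REG = 0x08

prologue: push r3 → mem[0xc3]=0x62, sp=0xc3
body[0] xor  r2, r1, r0 → r2=0x31
body[1] add  r6, r2, r0 → r6=0xc5
body[2] mov  r7, #0x55 → r7=0x55
body[3] mov  r2, #0x4f → r2=0x4f
body[4] mov  r6, r2 → r6=0x4f
body[5] mov  r2, #0xbf → r2=0xbf
body[6] mov  r2, #0x08 → r2=0x08
body[7] add  r3, r7, #23 → r3=0x6c
epilogue: pop r3=0x62, sp=0xc4
r2 is caller-saved → body value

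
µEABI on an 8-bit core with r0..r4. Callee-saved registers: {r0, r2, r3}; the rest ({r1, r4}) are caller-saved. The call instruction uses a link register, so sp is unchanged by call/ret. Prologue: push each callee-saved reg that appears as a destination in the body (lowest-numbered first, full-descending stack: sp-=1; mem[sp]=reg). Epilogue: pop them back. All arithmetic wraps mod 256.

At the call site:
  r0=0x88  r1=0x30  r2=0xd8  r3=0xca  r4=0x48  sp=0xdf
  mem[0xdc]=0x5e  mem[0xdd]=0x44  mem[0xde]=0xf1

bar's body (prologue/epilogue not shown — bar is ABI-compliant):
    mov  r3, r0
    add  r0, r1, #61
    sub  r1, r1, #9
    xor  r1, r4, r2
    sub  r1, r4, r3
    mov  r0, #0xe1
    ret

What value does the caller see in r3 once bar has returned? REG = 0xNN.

REG = 0xca

prologue: push r0 -> mem[0xde]=0x88, sp=0xde
prologue: push r3 -> mem[0xdd]=0xca, sp=0xdd
body[0] mov  r3, r0 -> r3=0x88
body[1] add  r0, r1, #61 -> r0=0x6d
body[2] sub  r1, r1, #9 -> r1=0x27
body[3] xor  r1, r4, r2 -> r1=0x90
body[4] sub  r1, r4, r3 -> r1=0xc0
body[5] mov  r0, #0xe1 -> r0=0xe1
epilogue: pop r3=0xca, sp=0xde
epilogue: pop r0=0x88, sp=0xdf
r3 is callee-saved -> restored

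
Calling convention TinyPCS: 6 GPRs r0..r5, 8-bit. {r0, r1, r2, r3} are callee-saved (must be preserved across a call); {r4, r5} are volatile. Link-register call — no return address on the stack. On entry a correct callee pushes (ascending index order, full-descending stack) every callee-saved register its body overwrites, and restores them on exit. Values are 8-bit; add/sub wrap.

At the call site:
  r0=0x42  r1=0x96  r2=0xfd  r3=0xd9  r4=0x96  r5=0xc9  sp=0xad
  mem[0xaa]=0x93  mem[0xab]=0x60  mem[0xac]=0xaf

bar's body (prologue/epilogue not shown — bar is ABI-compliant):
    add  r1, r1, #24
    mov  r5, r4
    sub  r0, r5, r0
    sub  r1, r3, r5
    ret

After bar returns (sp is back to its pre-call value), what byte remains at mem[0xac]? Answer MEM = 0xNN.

prologue: push r0 -> mem[0xac]=0x42, sp=0xac
prologue: push r1 -> mem[0xab]=0x96, sp=0xab
body[0] add  r1, r1, #24 -> r1=0xae
body[1] mov  r5, r4 -> r5=0x96
body[2] sub  r0, r5, r0 -> r0=0x54
body[3] sub  r1, r3, r5 -> r1=0x43
epilogue: pop r1=0x96, sp=0xac
epilogue: pop r0=0x42, sp=0xad
prologue pushed ['r0', 'r1'] at ['0xac', '0xab']

MEM = 0x42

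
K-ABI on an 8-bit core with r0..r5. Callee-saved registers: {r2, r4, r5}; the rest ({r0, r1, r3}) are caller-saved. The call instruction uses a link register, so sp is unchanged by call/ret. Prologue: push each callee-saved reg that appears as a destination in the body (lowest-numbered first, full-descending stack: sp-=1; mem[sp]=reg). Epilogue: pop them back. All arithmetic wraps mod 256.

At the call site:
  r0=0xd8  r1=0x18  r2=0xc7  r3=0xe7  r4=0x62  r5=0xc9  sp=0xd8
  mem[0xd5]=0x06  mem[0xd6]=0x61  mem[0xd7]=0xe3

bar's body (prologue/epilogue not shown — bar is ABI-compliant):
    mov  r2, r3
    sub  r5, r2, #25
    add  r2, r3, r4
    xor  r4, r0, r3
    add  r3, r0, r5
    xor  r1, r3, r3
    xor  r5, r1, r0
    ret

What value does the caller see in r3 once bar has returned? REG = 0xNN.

prologue: push r2 -> mem[0xd7]=0xc7, sp=0xd7
prologue: push r4 -> mem[0xd6]=0x62, sp=0xd6
prologue: push r5 -> mem[0xd5]=0xc9, sp=0xd5
body[0] mov  r2, r3 -> r2=0xe7
body[1] sub  r5, r2, #25 -> r5=0xce
body[2] add  r2, r3, r4 -> r2=0x49
body[3] xor  r4, r0, r3 -> r4=0x3f
body[4] add  r3, r0, r5 -> r3=0xa6
body[5] xor  r1, r3, r3 -> r1=0x00
body[6] xor  r5, r1, r0 -> r5=0xd8
epilogue: pop r5=0xc9, sp=0xd6
epilogue: pop r4=0x62, sp=0xd7
epilogue: pop r2=0xc7, sp=0xd8
r3 is caller-saved -> body value

REG = 0xa6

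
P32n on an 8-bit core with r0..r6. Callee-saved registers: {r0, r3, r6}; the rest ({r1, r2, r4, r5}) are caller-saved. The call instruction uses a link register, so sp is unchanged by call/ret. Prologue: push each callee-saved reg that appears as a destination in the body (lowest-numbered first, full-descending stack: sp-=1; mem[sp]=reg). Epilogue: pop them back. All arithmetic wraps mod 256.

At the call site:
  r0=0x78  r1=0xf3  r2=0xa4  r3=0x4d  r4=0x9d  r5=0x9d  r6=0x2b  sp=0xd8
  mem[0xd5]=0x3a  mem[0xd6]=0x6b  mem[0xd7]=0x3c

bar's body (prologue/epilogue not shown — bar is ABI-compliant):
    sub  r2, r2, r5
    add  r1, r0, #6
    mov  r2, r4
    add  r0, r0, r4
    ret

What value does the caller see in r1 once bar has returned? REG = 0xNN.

REG = 0x7e

prologue: push r0 → mem[0xd7]=0x78, sp=0xd7
body[0] sub  r2, r2, r5 → r2=0x07
body[1] add  r1, r0, #6 → r1=0x7e
body[2] mov  r2, r4 → r2=0x9d
body[3] add  r0, r0, r4 → r0=0x15
epilogue: pop r0=0x78, sp=0xd8
r1 is caller-saved → body value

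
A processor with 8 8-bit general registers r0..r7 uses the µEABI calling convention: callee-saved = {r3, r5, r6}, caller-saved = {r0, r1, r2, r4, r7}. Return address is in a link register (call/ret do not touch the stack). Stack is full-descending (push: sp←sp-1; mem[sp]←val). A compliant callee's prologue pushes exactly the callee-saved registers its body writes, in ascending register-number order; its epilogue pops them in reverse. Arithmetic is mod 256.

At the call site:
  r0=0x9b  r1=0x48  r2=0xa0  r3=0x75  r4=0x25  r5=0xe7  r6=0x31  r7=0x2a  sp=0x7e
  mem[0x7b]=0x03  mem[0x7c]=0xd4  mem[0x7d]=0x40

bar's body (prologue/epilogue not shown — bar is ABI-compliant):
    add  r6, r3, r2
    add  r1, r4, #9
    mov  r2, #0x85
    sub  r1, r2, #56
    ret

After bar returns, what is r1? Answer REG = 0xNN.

prologue: push r6 -> mem[0x7d]=0x31, sp=0x7d
body[0] add  r6, r3, r2 -> r6=0x15
body[1] add  r1, r4, #9 -> r1=0x2e
body[2] mov  r2, #0x85 -> r2=0x85
body[3] sub  r1, r2, #56 -> r1=0x4d
epilogue: pop r6=0x31, sp=0x7e
r1 is caller-saved -> body value

REG = 0x4d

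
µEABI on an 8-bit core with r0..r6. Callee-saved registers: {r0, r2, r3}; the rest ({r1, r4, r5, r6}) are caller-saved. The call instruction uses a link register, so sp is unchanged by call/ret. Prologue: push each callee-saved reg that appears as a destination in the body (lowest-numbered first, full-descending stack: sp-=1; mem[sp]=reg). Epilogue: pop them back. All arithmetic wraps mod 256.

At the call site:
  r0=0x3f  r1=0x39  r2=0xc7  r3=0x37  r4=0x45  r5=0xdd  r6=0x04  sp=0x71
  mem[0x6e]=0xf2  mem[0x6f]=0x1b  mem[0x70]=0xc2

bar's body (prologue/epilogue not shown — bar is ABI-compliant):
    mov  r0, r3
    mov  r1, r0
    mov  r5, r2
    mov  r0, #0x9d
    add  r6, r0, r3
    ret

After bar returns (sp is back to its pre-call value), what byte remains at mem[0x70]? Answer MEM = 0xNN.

MEM = 0x3f

prologue: push r0 -> mem[0x70]=0x3f, sp=0x70
body[0] mov  r0, r3 -> r0=0x37
body[1] mov  r1, r0 -> r1=0x37
body[2] mov  r5, r2 -> r5=0xc7
body[3] mov  r0, #0x9d -> r0=0x9d
body[4] add  r6, r0, r3 -> r6=0xd4
epilogue: pop r0=0x3f, sp=0x71
prologue pushed ['r0'] at ['0x70']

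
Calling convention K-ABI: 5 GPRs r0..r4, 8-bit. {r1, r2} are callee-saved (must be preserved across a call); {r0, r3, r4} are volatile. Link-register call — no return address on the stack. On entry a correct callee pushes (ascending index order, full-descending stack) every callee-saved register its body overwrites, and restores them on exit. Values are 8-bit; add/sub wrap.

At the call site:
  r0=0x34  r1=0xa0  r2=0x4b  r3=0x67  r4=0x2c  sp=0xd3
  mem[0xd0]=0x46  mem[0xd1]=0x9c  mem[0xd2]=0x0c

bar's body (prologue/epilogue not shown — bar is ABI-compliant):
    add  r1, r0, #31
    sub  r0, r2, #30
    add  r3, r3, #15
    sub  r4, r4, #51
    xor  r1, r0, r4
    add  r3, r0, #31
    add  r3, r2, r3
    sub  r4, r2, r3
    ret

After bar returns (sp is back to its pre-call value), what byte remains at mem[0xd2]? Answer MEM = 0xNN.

prologue: push r1 → mem[0xd2]=0xa0, sp=0xd2
body[0] add  r1, r0, #31 → r1=0x53
body[1] sub  r0, r2, #30 → r0=0x2d
body[2] add  r3, r3, #15 → r3=0x76
body[3] sub  r4, r4, #51 → r4=0xf9
body[4] xor  r1, r0, r4 → r1=0xd4
body[5] add  r3, r0, #31 → r3=0x4c
body[6] add  r3, r2, r3 → r3=0x97
body[7] sub  r4, r2, r3 → r4=0xb4
epilogue: pop r1=0xa0, sp=0xd3
prologue pushed ['r1'] at ['0xd2']

MEM = 0xa0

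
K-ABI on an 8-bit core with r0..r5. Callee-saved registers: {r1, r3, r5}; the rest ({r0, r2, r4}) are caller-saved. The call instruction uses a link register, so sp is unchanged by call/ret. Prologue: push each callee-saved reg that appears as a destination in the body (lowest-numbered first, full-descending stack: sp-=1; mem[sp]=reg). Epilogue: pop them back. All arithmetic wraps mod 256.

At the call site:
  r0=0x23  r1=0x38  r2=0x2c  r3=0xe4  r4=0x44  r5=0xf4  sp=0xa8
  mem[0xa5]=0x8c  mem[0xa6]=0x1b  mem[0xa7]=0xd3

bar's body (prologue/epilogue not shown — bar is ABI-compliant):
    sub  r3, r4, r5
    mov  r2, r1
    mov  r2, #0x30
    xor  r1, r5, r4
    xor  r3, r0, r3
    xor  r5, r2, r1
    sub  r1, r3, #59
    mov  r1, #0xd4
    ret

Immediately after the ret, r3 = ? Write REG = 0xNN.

prologue: push r1 → mem[0xa7]=0x38, sp=0xa7
prologue: push r3 → mem[0xa6]=0xe4, sp=0xa6
prologue: push r5 → mem[0xa5]=0xf4, sp=0xa5
body[0] sub  r3, r4, r5 → r3=0x50
body[1] mov  r2, r1 → r2=0x38
body[2] mov  r2, #0x30 → r2=0x30
body[3] xor  r1, r5, r4 → r1=0xb0
body[4] xor  r3, r0, r3 → r3=0x73
body[5] xor  r5, r2, r1 → r5=0x80
body[6] sub  r1, r3, #59 → r1=0x38
body[7] mov  r1, #0xd4 → r1=0xd4
epilogue: pop r5=0xf4, sp=0xa6
epilogue: pop r3=0xe4, sp=0xa7
epilogue: pop r1=0x38, sp=0xa8
r3 is callee-saved → restored

REG = 0xe4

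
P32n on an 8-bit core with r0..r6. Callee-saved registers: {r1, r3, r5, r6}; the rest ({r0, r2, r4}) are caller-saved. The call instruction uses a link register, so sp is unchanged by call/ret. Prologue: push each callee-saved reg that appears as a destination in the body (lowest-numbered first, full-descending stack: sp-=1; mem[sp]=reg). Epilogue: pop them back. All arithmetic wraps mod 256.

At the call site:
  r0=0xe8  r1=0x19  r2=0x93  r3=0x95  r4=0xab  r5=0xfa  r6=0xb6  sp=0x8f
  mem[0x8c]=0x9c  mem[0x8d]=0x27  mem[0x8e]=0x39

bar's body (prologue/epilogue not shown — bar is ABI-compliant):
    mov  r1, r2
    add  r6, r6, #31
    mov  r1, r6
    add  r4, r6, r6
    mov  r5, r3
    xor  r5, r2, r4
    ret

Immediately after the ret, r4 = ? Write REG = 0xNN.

REG = 0xaa

prologue: push r1 -> mem[0x8e]=0x19, sp=0x8e
prologue: push r5 -> mem[0x8d]=0xfa, sp=0x8d
prologue: push r6 -> mem[0x8c]=0xb6, sp=0x8c
body[0] mov  r1, r2 -> r1=0x93
body[1] add  r6, r6, #31 -> r6=0xd5
body[2] mov  r1, r6 -> r1=0xd5
body[3] add  r4, r6, r6 -> r4=0xaa
body[4] mov  r5, r3 -> r5=0x95
body[5] xor  r5, r2, r4 -> r5=0x39
epilogue: pop r6=0xb6, sp=0x8d
epilogue: pop r5=0xfa, sp=0x8e
epilogue: pop r1=0x19, sp=0x8f
r4 is caller-saved -> body value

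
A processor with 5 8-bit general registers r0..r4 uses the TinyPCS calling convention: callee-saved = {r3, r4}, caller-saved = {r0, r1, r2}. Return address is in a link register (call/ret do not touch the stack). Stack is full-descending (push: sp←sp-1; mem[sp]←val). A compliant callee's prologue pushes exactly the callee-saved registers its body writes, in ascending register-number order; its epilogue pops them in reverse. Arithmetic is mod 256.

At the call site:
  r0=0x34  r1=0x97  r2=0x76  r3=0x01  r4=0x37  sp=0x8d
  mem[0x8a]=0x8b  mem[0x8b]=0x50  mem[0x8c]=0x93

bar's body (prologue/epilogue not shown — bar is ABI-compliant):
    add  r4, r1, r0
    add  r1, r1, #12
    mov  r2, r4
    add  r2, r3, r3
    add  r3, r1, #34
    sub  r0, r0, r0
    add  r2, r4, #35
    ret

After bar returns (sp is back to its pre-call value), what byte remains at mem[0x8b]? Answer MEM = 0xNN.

prologue: push r3 → mem[0x8c]=0x01, sp=0x8c
prologue: push r4 → mem[0x8b]=0x37, sp=0x8b
body[0] add  r4, r1, r0 → r4=0xcb
body[1] add  r1, r1, #12 → r1=0xa3
body[2] mov  r2, r4 → r2=0xcb
body[3] add  r2, r3, r3 → r2=0x02
body[4] add  r3, r1, #34 → r3=0xc5
body[5] sub  r0, r0, r0 → r0=0x00
body[6] add  r2, r4, #35 → r2=0xee
epilogue: pop r4=0x37, sp=0x8c
epilogue: pop r3=0x01, sp=0x8d
prologue pushed ['r3', 'r4'] at ['0x8c', '0x8b']

MEM = 0x37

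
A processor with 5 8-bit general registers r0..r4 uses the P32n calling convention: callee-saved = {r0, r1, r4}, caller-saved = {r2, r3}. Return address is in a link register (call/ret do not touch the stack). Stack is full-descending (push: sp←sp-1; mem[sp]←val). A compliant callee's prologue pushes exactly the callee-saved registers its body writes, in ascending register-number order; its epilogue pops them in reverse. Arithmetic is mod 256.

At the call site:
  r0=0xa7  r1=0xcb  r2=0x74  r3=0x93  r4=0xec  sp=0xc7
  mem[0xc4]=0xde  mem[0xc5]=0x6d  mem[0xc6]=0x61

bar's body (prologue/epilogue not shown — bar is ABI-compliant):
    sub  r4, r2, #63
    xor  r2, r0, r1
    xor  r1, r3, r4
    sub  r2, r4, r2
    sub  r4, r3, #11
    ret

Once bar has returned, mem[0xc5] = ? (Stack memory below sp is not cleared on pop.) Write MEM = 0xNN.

prologue: push r1 -> mem[0xc6]=0xcb, sp=0xc6
prologue: push r4 -> mem[0xc5]=0xec, sp=0xc5
body[0] sub  r4, r2, #63 -> r4=0x35
body[1] xor  r2, r0, r1 -> r2=0x6c
body[2] xor  r1, r3, r4 -> r1=0xa6
body[3] sub  r2, r4, r2 -> r2=0xc9
body[4] sub  r4, r3, #11 -> r4=0x88
epilogue: pop r4=0xec, sp=0xc6
epilogue: pop r1=0xcb, sp=0xc7
prologue pushed ['r1', 'r4'] at ['0xc6', '0xc5']

MEM = 0xec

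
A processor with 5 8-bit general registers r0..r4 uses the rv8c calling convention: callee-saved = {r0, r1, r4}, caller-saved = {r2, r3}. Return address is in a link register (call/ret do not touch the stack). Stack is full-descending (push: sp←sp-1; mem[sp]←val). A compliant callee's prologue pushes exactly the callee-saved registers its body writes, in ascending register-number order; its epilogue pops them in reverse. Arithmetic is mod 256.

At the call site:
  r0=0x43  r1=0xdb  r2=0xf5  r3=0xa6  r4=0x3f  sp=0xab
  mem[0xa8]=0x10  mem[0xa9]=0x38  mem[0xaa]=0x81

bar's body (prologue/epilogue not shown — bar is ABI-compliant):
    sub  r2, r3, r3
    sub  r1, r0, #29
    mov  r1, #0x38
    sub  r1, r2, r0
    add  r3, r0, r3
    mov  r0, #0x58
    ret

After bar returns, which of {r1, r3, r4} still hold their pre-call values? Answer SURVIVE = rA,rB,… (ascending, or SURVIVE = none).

SURVIVE = r1,r4

prologue: push r0 → mem[0xaa]=0x43, sp=0xaa
prologue: push r1 → mem[0xa9]=0xdb, sp=0xa9
body[0] sub  r2, r3, r3 → r2=0x00
body[1] sub  r1, r0, #29 → r1=0x26
body[2] mov  r1, #0x38 → r1=0x38
body[3] sub  r1, r2, r0 → r1=0xbd
body[4] add  r3, r0, r3 → r3=0xe9
body[5] mov  r0, #0x58 → r0=0x58
epilogue: pop r1=0xdb, sp=0xaa
epilogue: pop r0=0x43, sp=0xab
r1: callee-saved, written=True
r3: caller-saved, written=True
r4: callee-saved, written=False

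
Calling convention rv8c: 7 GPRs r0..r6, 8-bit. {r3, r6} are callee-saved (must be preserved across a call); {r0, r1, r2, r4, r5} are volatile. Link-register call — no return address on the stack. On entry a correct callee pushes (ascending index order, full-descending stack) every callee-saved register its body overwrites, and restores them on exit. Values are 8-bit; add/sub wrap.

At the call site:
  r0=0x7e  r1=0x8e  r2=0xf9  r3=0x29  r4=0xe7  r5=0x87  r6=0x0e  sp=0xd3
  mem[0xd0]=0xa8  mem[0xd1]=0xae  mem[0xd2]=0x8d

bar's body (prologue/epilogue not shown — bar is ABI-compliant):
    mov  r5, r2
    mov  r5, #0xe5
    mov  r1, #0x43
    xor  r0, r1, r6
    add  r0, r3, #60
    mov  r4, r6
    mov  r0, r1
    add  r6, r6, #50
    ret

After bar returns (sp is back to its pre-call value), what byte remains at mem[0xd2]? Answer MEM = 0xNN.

prologue: push r6 -> mem[0xd2]=0x0e, sp=0xd2
body[0] mov  r5, r2 -> r5=0xf9
body[1] mov  r5, #0xe5 -> r5=0xe5
body[2] mov  r1, #0x43 -> r1=0x43
body[3] xor  r0, r1, r6 -> r0=0x4d
body[4] add  r0, r3, #60 -> r0=0x65
body[5] mov  r4, r6 -> r4=0x0e
body[6] mov  r0, r1 -> r0=0x43
body[7] add  r6, r6, #50 -> r6=0x40
epilogue: pop r6=0x0e, sp=0xd3
prologue pushed ['r6'] at ['0xd2']

MEM = 0x0e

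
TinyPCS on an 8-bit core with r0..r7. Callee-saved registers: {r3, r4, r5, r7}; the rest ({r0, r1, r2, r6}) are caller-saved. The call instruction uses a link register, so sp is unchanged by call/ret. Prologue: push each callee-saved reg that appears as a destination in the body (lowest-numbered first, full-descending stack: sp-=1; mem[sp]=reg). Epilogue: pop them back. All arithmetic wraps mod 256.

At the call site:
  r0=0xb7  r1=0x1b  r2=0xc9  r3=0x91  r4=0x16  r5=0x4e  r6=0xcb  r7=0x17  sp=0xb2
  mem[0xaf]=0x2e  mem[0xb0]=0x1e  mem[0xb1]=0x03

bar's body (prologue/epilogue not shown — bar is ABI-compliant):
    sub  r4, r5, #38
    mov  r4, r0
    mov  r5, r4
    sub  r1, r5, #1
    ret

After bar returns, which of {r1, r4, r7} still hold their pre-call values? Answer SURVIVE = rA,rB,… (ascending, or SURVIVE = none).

prologue: push r4 → mem[0xb1]=0x16, sp=0xb1
prologue: push r5 → mem[0xb0]=0x4e, sp=0xb0
body[0] sub  r4, r5, #38 → r4=0x28
body[1] mov  r4, r0 → r4=0xb7
body[2] mov  r5, r4 → r5=0xb7
body[3] sub  r1, r5, #1 → r1=0xb6
epilogue: pop r5=0x4e, sp=0xb1
epilogue: pop r4=0x16, sp=0xb2
r1: caller-saved, written=True
r4: callee-saved, written=True
r7: callee-saved, written=False

SURVIVE = r4,r7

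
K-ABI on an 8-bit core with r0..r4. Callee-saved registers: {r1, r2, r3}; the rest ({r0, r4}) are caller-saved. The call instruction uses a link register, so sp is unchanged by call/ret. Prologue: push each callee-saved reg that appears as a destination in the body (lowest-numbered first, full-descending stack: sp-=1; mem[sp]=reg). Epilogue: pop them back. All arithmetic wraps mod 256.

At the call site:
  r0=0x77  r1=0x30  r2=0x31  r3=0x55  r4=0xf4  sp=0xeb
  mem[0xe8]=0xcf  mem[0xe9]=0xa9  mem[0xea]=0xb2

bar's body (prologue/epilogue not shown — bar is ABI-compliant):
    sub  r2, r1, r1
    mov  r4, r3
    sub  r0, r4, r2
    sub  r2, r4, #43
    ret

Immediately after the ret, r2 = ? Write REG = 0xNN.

prologue: push r2 → mem[0xea]=0x31, sp=0xea
body[0] sub  r2, r1, r1 → r2=0x00
body[1] mov  r4, r3 → r4=0x55
body[2] sub  r0, r4, r2 → r0=0x55
body[3] sub  r2, r4, #43 → r2=0x2a
epilogue: pop r2=0x31, sp=0xeb
r2 is callee-saved → restored

REG = 0x31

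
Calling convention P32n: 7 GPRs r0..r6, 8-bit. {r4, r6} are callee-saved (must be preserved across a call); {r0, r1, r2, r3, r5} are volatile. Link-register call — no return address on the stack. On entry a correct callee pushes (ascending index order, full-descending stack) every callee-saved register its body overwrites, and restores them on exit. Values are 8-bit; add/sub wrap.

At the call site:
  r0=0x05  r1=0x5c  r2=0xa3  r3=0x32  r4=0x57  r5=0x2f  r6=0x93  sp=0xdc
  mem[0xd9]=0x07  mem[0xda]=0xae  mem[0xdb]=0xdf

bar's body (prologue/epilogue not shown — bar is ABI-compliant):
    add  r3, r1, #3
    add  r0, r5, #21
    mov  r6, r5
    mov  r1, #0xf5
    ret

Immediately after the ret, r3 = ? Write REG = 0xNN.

REG = 0x5f

prologue: push r6 -> mem[0xdb]=0x93, sp=0xdb
body[0] add  r3, r1, #3 -> r3=0x5f
body[1] add  r0, r5, #21 -> r0=0x44
body[2] mov  r6, r5 -> r6=0x2f
body[3] mov  r1, #0xf5 -> r1=0xf5
epilogue: pop r6=0x93, sp=0xdc
r3 is caller-saved -> body value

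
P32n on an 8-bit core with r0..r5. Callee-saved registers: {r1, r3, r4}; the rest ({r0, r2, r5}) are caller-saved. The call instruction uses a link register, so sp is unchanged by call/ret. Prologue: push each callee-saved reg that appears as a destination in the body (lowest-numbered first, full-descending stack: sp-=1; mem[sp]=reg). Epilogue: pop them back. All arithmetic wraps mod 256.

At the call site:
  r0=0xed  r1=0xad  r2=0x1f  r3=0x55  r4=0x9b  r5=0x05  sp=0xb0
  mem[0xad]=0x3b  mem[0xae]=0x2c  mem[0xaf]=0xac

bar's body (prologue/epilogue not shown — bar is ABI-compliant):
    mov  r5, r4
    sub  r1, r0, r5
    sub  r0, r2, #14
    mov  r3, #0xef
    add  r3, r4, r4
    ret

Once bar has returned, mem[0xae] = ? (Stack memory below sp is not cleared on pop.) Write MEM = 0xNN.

prologue: push r1 -> mem[0xaf]=0xad, sp=0xaf
prologue: push r3 -> mem[0xae]=0x55, sp=0xae
body[0] mov  r5, r4 -> r5=0x9b
body[1] sub  r1, r0, r5 -> r1=0x52
body[2] sub  r0, r2, #14 -> r0=0x11
body[3] mov  r3, #0xef -> r3=0xef
body[4] add  r3, r4, r4 -> r3=0x36
epilogue: pop r3=0x55, sp=0xaf
epilogue: pop r1=0xad, sp=0xb0
prologue pushed ['r1', 'r3'] at ['0xaf', '0xae']

MEM = 0x55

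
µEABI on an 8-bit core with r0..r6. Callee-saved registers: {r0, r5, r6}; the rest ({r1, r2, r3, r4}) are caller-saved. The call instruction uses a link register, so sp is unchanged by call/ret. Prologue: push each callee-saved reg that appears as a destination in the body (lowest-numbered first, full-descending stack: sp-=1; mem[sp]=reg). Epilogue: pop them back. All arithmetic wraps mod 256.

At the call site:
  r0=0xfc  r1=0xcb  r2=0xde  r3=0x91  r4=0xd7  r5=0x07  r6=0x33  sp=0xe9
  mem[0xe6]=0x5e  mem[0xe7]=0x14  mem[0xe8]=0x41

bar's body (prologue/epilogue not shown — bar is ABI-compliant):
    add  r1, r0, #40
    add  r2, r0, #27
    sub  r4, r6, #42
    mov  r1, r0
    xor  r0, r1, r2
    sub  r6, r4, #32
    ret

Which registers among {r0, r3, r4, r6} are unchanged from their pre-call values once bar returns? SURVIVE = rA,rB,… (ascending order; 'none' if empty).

prologue: push r0 → mem[0xe8]=0xfc, sp=0xe8
prologue: push r6 → mem[0xe7]=0x33, sp=0xe7
body[0] add  r1, r0, #40 → r1=0x24
body[1] add  r2, r0, #27 → r2=0x17
body[2] sub  r4, r6, #42 → r4=0x09
body[3] mov  r1, r0 → r1=0xfc
body[4] xor  r0, r1, r2 → r0=0xeb
body[5] sub  r6, r4, #32 → r6=0xe9
epilogue: pop r6=0x33, sp=0xe8
epilogue: pop r0=0xfc, sp=0xe9
r0: callee-saved, written=True
r3: caller-saved, written=False
r4: caller-saved, written=True
r6: callee-saved, written=True

SURVIVE = r0,r3,r6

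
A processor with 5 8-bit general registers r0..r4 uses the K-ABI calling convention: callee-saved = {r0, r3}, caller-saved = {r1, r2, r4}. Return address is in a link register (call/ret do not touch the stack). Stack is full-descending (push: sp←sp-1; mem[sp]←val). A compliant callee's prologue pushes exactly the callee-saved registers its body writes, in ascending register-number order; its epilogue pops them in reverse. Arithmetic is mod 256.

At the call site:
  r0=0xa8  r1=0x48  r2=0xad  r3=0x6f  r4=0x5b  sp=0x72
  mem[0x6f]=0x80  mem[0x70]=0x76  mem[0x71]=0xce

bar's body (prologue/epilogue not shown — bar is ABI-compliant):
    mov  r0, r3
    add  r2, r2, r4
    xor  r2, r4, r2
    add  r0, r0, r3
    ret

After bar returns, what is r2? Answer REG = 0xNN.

prologue: push r0 → mem[0x71]=0xa8, sp=0x71
body[0] mov  r0, r3 → r0=0x6f
body[1] add  r2, r2, r4 → r2=0x08
body[2] xor  r2, r4, r2 → r2=0x53
body[3] add  r0, r0, r3 → r0=0xde
epilogue: pop r0=0xa8, sp=0x72
r2 is caller-saved → body value

REG = 0x53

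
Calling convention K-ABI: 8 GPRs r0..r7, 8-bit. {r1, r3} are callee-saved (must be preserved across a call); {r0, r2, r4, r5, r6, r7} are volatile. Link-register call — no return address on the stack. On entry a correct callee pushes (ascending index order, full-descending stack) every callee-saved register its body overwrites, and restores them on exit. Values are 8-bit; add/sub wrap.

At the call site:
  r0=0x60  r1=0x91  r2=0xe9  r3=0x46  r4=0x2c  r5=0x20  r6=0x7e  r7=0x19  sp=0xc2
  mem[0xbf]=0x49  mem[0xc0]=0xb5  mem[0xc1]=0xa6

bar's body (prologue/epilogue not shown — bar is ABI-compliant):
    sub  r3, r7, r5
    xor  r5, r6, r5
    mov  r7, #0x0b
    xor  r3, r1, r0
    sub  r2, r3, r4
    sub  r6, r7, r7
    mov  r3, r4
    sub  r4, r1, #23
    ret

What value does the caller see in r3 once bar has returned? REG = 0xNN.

prologue: push r3 -> mem[0xc1]=0x46, sp=0xc1
body[0] sub  r3, r7, r5 -> r3=0xf9
body[1] xor  r5, r6, r5 -> r5=0x5e
body[2] mov  r7, #0x0b -> r7=0x0b
body[3] xor  r3, r1, r0 -> r3=0xf1
body[4] sub  r2, r3, r4 -> r2=0xc5
body[5] sub  r6, r7, r7 -> r6=0x00
body[6] mov  r3, r4 -> r3=0x2c
body[7] sub  r4, r1, #23 -> r4=0x7a
epilogue: pop r3=0x46, sp=0xc2
r3 is callee-saved -> restored

REG = 0x46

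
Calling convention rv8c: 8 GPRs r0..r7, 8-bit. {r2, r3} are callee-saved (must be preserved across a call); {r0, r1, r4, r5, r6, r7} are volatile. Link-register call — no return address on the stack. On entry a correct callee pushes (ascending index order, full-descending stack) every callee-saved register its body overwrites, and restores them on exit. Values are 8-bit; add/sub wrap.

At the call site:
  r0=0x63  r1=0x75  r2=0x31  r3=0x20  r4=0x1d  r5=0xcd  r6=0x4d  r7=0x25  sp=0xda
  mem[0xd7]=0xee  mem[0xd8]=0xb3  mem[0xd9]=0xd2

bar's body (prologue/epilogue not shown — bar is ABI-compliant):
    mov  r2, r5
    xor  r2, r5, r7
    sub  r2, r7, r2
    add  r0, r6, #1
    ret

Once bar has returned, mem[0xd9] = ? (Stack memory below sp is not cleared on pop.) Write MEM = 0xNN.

prologue: push r2 → mem[0xd9]=0x31, sp=0xd9
body[0] mov  r2, r5 → r2=0xcd
body[1] xor  r2, r5, r7 → r2=0xe8
body[2] sub  r2, r7, r2 → r2=0x3d
body[3] add  r0, r6, #1 → r0=0x4e
epilogue: pop r2=0x31, sp=0xda
prologue pushed ['r2'] at ['0xd9']

MEM = 0x31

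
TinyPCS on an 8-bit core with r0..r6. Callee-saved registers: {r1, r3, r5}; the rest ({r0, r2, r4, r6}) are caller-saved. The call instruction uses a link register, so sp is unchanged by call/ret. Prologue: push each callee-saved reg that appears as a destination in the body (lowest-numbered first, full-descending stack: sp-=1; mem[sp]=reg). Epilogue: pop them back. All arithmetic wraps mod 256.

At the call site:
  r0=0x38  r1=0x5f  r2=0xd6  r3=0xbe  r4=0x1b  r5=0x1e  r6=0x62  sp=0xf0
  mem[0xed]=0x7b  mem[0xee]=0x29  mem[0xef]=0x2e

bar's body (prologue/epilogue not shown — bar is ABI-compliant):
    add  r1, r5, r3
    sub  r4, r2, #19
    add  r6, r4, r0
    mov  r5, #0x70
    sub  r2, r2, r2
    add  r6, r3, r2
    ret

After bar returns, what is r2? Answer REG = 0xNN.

prologue: push r1 -> mem[0xef]=0x5f, sp=0xef
prologue: push r5 -> mem[0xee]=0x1e, sp=0xee
body[0] add  r1, r5, r3 -> r1=0xdc
body[1] sub  r4, r2, #19 -> r4=0xc3
body[2] add  r6, r4, r0 -> r6=0xfb
body[3] mov  r5, #0x70 -> r5=0x70
body[4] sub  r2, r2, r2 -> r2=0x00
body[5] add  r6, r3, r2 -> r6=0xbe
epilogue: pop r5=0x1e, sp=0xef
epilogue: pop r1=0x5f, sp=0xf0
r2 is caller-saved -> body value

REG = 0x00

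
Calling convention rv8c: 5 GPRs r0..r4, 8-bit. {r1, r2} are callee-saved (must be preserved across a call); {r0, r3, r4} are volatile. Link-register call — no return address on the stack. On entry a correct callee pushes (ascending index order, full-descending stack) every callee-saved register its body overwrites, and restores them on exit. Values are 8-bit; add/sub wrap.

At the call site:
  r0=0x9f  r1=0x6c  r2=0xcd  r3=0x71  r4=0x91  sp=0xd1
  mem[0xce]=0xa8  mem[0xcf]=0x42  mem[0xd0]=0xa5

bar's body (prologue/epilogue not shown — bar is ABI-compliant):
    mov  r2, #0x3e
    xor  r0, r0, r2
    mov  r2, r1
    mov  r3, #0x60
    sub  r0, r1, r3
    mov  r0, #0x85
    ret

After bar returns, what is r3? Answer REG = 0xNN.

REG = 0x60

prologue: push r2 → mem[0xd0]=0xcd, sp=0xd0
body[0] mov  r2, #0x3e → r2=0x3e
body[1] xor  r0, r0, r2 → r0=0xa1
body[2] mov  r2, r1 → r2=0x6c
body[3] mov  r3, #0x60 → r3=0x60
body[4] sub  r0, r1, r3 → r0=0x0c
body[5] mov  r0, #0x85 → r0=0x85
epilogue: pop r2=0xcd, sp=0xd1
r3 is caller-saved → body value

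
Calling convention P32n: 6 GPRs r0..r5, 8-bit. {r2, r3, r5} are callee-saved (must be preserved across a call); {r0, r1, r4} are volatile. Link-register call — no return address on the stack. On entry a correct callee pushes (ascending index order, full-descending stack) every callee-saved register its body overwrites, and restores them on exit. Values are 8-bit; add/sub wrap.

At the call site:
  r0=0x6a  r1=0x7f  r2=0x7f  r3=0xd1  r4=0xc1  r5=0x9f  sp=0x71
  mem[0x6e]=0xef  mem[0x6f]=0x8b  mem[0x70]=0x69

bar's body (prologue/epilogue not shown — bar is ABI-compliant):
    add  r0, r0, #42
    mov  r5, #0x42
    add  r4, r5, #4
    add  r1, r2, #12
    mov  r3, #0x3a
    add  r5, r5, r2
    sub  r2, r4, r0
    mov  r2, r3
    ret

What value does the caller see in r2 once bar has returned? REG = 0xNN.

prologue: push r2 -> mem[0x70]=0x7f, sp=0x70
prologue: push r3 -> mem[0x6f]=0xd1, sp=0x6f
prologue: push r5 -> mem[0x6e]=0x9f, sp=0x6e
body[0] add  r0, r0, #42 -> r0=0x94
body[1] mov  r5, #0x42 -> r5=0x42
body[2] add  r4, r5, #4 -> r4=0x46
body[3] add  r1, r2, #12 -> r1=0x8b
body[4] mov  r3, #0x3a -> r3=0x3a
body[5] add  r5, r5, r2 -> r5=0xc1
body[6] sub  r2, r4, r0 -> r2=0xb2
body[7] mov  r2, r3 -> r2=0x3a
epilogue: pop r5=0x9f, sp=0x6f
epilogue: pop r3=0xd1, sp=0x70
epilogue: pop r2=0x7f, sp=0x71
r2 is callee-saved -> restored

REG = 0x7f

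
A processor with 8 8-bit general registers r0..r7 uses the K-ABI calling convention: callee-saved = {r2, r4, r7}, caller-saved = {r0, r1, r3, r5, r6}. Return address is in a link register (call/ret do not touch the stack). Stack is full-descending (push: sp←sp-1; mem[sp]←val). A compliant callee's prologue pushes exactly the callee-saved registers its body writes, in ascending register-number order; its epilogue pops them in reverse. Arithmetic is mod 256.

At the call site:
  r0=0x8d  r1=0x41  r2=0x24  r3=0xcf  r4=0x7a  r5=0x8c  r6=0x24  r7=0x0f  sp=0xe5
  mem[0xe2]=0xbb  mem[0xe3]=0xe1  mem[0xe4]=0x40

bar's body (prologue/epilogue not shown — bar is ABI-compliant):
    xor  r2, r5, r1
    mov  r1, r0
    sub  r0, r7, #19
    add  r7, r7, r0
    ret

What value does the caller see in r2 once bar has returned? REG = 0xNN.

prologue: push r2 → mem[0xe4]=0x24, sp=0xe4
prologue: push r7 → mem[0xe3]=0x0f, sp=0xe3
body[0] xor  r2, r5, r1 → r2=0xcd
body[1] mov  r1, r0 → r1=0x8d
body[2] sub  r0, r7, #19 → r0=0xfc
body[3] add  r7, r7, r0 → r7=0x0b
epilogue: pop r7=0x0f, sp=0xe4
epilogue: pop r2=0x24, sp=0xe5
r2 is callee-saved → restored

REG = 0x24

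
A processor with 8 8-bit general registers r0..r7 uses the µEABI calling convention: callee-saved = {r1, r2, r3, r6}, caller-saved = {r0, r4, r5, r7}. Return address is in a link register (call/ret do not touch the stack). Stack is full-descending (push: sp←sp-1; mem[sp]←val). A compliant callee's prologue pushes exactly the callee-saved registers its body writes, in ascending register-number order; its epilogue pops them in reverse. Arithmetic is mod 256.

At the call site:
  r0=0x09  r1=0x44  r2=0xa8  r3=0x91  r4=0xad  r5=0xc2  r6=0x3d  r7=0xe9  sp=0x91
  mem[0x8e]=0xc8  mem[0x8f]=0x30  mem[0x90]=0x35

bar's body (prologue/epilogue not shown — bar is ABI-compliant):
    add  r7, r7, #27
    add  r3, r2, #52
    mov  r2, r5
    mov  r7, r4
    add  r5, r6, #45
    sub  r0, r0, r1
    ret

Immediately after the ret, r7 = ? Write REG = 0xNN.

REG = 0xad

prologue: push r2 -> mem[0x90]=0xa8, sp=0x90
prologue: push r3 -> mem[0x8f]=0x91, sp=0x8f
body[0] add  r7, r7, #27 -> r7=0x04
body[1] add  r3, r2, #52 -> r3=0xdc
body[2] mov  r2, r5 -> r2=0xc2
body[3] mov  r7, r4 -> r7=0xad
body[4] add  r5, r6, #45 -> r5=0x6a
body[5] sub  r0, r0, r1 -> r0=0xc5
epilogue: pop r3=0x91, sp=0x90
epilogue: pop r2=0xa8, sp=0x91
r7 is caller-saved -> body value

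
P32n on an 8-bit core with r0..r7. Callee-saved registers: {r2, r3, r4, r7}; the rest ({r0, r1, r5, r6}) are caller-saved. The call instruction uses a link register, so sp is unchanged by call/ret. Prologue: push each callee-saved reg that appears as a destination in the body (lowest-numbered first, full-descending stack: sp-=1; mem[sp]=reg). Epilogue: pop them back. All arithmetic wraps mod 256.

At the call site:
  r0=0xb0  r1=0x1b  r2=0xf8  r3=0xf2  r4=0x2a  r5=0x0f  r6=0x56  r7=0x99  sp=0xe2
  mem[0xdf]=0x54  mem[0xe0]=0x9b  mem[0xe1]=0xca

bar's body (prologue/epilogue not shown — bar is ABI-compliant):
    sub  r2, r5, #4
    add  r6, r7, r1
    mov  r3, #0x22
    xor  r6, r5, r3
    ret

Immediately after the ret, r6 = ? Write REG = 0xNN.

REG = 0x2d

prologue: push r2 -> mem[0xe1]=0xf8, sp=0xe1
prologue: push r3 -> mem[0xe0]=0xf2, sp=0xe0
body[0] sub  r2, r5, #4 -> r2=0x0b
body[1] add  r6, r7, r1 -> r6=0xb4
body[2] mov  r3, #0x22 -> r3=0x22
body[3] xor  r6, r5, r3 -> r6=0x2d
epilogue: pop r3=0xf2, sp=0xe1
epilogue: pop r2=0xf8, sp=0xe2
r6 is caller-saved -> body value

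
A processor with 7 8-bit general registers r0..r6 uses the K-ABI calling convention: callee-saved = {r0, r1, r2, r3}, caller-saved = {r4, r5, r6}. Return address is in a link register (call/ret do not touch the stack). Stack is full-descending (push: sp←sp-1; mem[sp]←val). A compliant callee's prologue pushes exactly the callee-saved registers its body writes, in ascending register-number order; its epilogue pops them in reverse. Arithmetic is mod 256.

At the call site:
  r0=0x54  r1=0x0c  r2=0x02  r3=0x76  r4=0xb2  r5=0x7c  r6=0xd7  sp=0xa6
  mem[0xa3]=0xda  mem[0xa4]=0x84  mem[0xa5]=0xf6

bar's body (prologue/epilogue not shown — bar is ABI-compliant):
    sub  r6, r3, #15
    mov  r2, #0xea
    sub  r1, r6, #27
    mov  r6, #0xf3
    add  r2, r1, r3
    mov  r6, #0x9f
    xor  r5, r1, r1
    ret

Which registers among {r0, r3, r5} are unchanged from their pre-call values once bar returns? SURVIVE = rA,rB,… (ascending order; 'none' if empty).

SURVIVE = r0,r3

prologue: push r1 -> mem[0xa5]=0x0c, sp=0xa5
prologue: push r2 -> mem[0xa4]=0x02, sp=0xa4
body[0] sub  r6, r3, #15 -> r6=0x67
body[1] mov  r2, #0xea -> r2=0xea
body[2] sub  r1, r6, #27 -> r1=0x4c
body[3] mov  r6, #0xf3 -> r6=0xf3
body[4] add  r2, r1, r3 -> r2=0xc2
body[5] mov  r6, #0x9f -> r6=0x9f
body[6] xor  r5, r1, r1 -> r5=0x00
epilogue: pop r2=0x02, sp=0xa5
epilogue: pop r1=0x0c, sp=0xa6
r0: callee-saved, written=False
r3: callee-saved, written=False
r5: caller-saved, written=True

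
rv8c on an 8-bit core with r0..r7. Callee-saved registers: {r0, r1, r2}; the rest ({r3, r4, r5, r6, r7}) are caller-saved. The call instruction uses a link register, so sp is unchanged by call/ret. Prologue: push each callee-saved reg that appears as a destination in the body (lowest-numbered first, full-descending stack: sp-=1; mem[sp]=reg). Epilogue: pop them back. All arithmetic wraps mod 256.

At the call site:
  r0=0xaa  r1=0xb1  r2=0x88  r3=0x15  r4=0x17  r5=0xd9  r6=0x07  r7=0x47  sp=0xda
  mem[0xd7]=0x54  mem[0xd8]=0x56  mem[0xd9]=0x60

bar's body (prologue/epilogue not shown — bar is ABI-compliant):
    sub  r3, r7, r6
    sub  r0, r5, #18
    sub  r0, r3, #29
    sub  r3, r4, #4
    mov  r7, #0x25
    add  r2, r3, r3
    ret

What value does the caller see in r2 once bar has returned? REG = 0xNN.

REG = 0x88

prologue: push r0 → mem[0xd9]=0xaa, sp=0xd9
prologue: push r2 → mem[0xd8]=0x88, sp=0xd8
body[0] sub  r3, r7, r6 → r3=0x40
body[1] sub  r0, r5, #18 → r0=0xc7
body[2] sub  r0, r3, #29 → r0=0x23
body[3] sub  r3, r4, #4 → r3=0x13
body[4] mov  r7, #0x25 → r7=0x25
body[5] add  r2, r3, r3 → r2=0x26
epilogue: pop r2=0x88, sp=0xd9
epilogue: pop r0=0xaa, sp=0xda
r2 is callee-saved → restored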